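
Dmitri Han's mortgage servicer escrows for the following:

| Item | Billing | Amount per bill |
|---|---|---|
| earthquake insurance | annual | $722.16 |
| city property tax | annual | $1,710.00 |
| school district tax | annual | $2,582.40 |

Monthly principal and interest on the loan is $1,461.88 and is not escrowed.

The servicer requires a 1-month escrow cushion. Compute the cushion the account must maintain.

Earthquake insurance — $722.16
City property tax — $1,710.00
School district tax — $2,582.40
Annual escrow total = $5,014.56
Monthly escrow = $5,014.56 / 12 = $417.88
Cushion = 1 × $417.88 = $417.88

$417.88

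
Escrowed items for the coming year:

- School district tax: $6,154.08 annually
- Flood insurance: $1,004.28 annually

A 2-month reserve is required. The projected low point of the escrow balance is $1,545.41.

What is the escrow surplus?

$352.35

School district tax — $6,154.08
Flood insurance — $1,004.28
Combined annual = $7,158.36
Base monthly escrow = $7,158.36 / 12 = $596.53
Required cushion = 2 × $596.53 = $1,193.06
Excess over cushion: $1,545.41 − $1,193.06 = $352.35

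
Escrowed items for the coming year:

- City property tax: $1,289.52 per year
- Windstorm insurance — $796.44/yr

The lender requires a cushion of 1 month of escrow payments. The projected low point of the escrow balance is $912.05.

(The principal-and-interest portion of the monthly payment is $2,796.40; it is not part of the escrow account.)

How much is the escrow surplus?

City property tax — $1,289.52 annually
Windstorm insurance — $796.44 annually
Yearly total = $1,289.52 + $796.44 = $2,085.96
Monthly = $2,085.96 ÷ 12 = $173.83
Required cushion = 1 × $173.83 = $173.83
Surplus = $912.05 − $173.83 = $738.22

$738.22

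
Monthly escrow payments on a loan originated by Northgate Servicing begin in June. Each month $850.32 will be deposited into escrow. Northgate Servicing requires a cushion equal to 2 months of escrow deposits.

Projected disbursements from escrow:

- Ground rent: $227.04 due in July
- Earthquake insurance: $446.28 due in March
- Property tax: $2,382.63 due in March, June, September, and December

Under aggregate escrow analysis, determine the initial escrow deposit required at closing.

$3,401.28

Cushion = 2 × $850.32 = $1,700.64
Trial balance (start $0, +$850.32 each month, − disbursements):
  Jun: +$850.32 − $2,382.63 → -$1,532.31
  Jul: +$850.32 − $227.04 → -$909.03
  Aug: +$850.32 → -$58.71
  Sep: +$850.32 − $2,382.63 → -$1,591.02
  Oct: +$850.32 → -$740.70
  Nov: +$850.32 → $109.62
  Dec: +$850.32 − $2,382.63 → -$1,422.69
  Jan: +$850.32 → -$572.37
  Feb: +$850.32 → $277.95
  Mar: +$850.32 − $2,828.91 → -$1,700.64
  Apr: +$850.32 → -$850.32
  May: +$850.32 → $0.00
Lowest trial balance = -$1,700.64 (Mar)
Initial deposit = cushion − low point = $1,700.64 − (-$1,700.64) = $3,401.28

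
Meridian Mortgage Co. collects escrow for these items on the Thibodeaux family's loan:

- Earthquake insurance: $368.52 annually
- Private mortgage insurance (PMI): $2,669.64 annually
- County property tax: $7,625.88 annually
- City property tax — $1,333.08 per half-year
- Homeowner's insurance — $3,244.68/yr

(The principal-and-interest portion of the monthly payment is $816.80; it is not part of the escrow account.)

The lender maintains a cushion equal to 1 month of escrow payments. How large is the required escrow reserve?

Earthquake insurance — $368.52 annually
Private mortgage insurance (PMI) — $2,669.64 annually
County property tax — $7,625.88 annually
City property tax — $1,333.08 × 2 = $2,666.16 annually
Homeowner's insurance — $3,244.68 annually
Annual escrow total = $368.52 + $2,669.64 + $7,625.88 + $2,666.16 + $3,244.68 = $16,574.88
Monthly = $16,574.88 ÷ 12 = $1,381.24
Required cushion = 1 × $1,381.24 = $1,381.24

$1,381.24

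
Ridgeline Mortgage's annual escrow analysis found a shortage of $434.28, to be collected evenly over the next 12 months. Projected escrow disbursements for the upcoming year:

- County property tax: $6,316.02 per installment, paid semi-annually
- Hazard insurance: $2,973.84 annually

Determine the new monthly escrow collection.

County property tax — $6,316.02 × 2 = $12,632.04 annually
Hazard insurance — $2,973.84 annually
Total annual escrow = $12,632.04 + $2,973.84 = $15,605.88
Base monthly escrow = $15,605.88 ÷ 12 = $1,300.49
Shortage spread = $434.28 / 12 = $36.19/mo
New monthly escrow = $1,300.49 + $36.19 = $1,336.68

$1,336.68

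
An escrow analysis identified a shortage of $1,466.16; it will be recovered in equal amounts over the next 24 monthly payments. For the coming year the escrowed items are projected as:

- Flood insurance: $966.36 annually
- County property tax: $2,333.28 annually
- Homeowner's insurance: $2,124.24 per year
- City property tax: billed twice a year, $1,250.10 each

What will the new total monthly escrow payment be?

$721.43

Flood insurance — $966.36/yr
County property tax — $2,333.28/yr
Homeowner's insurance — $2,124.24/yr
City property tax — $1,250.10 × 2 = $2,500.20/yr
Annual escrow total = $966.36 + $2,333.28 + $2,124.24 + $2,500.20 = $7,924.08
Per month = $7,924.08 / 12 = $660.34
Shortage per month = $1,466.16 ÷ 24 = $61.09
New monthly escrow = $660.34 + $61.09 = $721.43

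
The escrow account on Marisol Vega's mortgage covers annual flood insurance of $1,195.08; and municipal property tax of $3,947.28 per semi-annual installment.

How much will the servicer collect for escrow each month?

Flood insurance — $1,195.08 per year
Municipal property tax — $3,947.28 × 2 = $7,894.56 per year
Yearly total = $9,089.64
Per month = $9,089.64 / 12 = $757.47

$757.47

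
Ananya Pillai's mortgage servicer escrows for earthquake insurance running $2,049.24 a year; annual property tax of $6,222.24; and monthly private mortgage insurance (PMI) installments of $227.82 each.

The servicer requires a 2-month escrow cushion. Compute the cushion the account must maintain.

Earthquake insurance = $2,049.24 annually
Property tax = $6,222.24 annually
Private mortgage insurance (PMI) = $227.82 × 12 = $2,733.84 annually
Combined annual = $11,005.32
Monthly = $11,005.32 ÷ 12 = $917.11
Required cushion = 2 × $917.11 = $1,834.22

$1,834.22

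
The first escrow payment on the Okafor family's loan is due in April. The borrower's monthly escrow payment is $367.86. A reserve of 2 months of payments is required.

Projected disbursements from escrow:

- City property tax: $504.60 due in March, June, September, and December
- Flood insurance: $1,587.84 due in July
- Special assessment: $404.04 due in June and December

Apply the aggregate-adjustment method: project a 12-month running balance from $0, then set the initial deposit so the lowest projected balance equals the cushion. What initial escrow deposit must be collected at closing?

$1,760.76

Cushion = 2 × $367.86 = $735.72
Trial balance (start $0, +$367.86 each month, − disbursements):
  Apr: +$367.86 → $367.86
  May: +$367.86 → $735.72
  Jun: +$367.86 − $908.64 → $194.94
  Jul: +$367.86 − $1,587.84 → -$1,025.04
  Aug: +$367.86 → -$657.18
  Sep: +$367.86 − $504.60 → -$793.92
  Oct: +$367.86 → -$426.06
  Nov: +$367.86 → -$58.20
  Dec: +$367.86 − $908.64 → -$598.98
  Jan: +$367.86 → -$231.12
  Feb: +$367.86 → $136.74
  Mar: +$367.86 − $504.60 → $0.00
Lowest trial balance = -$1,025.04 (Jul)
Initial deposit = cushion − low point = $735.72 − (-$1,025.04) = $1,760.76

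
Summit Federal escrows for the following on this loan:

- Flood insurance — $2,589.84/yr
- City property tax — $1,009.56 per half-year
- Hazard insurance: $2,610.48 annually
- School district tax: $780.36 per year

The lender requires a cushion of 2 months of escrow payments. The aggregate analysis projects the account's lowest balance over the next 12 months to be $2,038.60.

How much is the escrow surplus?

$705.30

Flood insurance — $2,589.84 annually
City property tax — $1,009.56 × 2 = $2,019.12 annually
Hazard insurance — $2,610.48 annually
School district tax — $780.36 annually
Combined annual = $2,589.84 + $2,019.12 + $2,610.48 + $780.36 = $7,999.80
Monthly escrow = $7,999.80 ÷ 12 = $666.65
Required cushion = 2 × $666.65 = $1,333.30
Excess over cushion: $2,038.60 − $1,333.30 = $705.30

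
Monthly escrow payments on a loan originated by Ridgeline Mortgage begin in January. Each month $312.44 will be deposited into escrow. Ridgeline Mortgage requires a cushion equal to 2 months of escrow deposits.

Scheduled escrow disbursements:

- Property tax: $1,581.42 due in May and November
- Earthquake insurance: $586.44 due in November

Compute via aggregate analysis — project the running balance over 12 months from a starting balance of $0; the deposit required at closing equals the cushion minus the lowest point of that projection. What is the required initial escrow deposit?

Cushion = 2 × $312.44 = $624.88
Trial balance (start $0, +$312.44 each month, − disbursements):
  Jan: +$312.44 → $312.44
  Feb: +$312.44 → $624.88
  Mar: +$312.44 → $937.32
  Apr: +$312.44 → $1,249.76
  May: +$312.44 − $1,581.42 → -$19.22
  Jun: +$312.44 → $293.22
  Jul: +$312.44 → $605.66
  Aug: +$312.44 → $918.10
  Sep: +$312.44 → $1,230.54
  Oct: +$312.44 → $1,542.98
  Nov: +$312.44 − $2,167.86 → -$312.44
  Dec: +$312.44 → $0.00
Lowest trial balance = -$312.44 (Nov)
Initial deposit = cushion − low point = $624.88 − (-$312.44) = $937.32

$937.32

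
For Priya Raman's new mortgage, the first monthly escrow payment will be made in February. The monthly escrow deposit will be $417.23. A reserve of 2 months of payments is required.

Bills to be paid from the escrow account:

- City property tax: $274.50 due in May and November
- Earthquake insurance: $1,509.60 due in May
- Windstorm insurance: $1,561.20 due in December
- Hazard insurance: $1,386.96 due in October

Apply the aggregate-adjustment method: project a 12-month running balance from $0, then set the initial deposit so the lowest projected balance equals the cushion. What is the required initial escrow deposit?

Cushion = 2 × $417.23 = $834.46
Trial balance (start $0, +$417.23 each month, − disbursements):
  Feb: +$417.23 → $417.23
  Mar: +$417.23 → $834.46
  Apr: +$417.23 → $1,251.69
  May: +$417.23 − $1,784.10 → -$115.18
  Jun: +$417.23 → $302.05
  Jul: +$417.23 → $719.28
  Aug: +$417.23 → $1,136.51
  Sep: +$417.23 → $1,553.74
  Oct: +$417.23 − $1,386.96 → $584.01
  Nov: +$417.23 − $274.50 → $726.74
  Dec: +$417.23 − $1,561.20 → -$417.23
  Jan: +$417.23 → $0.00
Lowest trial balance = -$417.23 (Dec)
Initial deposit = cushion − low point = $834.46 − (-$417.23) = $1,251.69

$1,251.69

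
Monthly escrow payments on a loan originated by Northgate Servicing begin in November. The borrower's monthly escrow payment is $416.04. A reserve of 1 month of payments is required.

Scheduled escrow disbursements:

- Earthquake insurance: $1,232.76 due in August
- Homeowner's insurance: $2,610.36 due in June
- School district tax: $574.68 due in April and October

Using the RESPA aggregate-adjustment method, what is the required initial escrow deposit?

Cushion = 1 × $416.04 = $416.04
Trial balance (start $0, +$416.04 each month, − disbursements):
  Nov: +$416.04 → $416.04
  Dec: +$416.04 → $832.08
  Jan: +$416.04 → $1,248.12
  Feb: +$416.04 → $1,664.16
  Mar: +$416.04 → $2,080.20
  Apr: +$416.04 − $574.68 → $1,921.56
  May: +$416.04 → $2,337.60
  Jun: +$416.04 − $2,610.36 → $143.28
  Jul: +$416.04 → $559.32
  Aug: +$416.04 − $1,232.76 → -$257.40
  Sep: +$416.04 → $158.64
  Oct: +$416.04 − $574.68 → $0.00
Lowest trial balance = -$257.40 (Aug)
Initial deposit = cushion − low point = $416.04 − (-$257.40) = $673.44

$673.44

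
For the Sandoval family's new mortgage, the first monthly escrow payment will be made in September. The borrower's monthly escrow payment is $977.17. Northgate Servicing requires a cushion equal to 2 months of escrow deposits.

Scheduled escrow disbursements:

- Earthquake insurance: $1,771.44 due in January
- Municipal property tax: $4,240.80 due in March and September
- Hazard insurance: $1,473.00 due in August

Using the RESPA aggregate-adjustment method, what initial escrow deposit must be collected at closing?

$5,367.19

Cushion = 2 × $977.17 = $1,954.34
Trial balance (start $0, +$977.17 each month, − disbursements):
  Sep: +$977.17 − $4,240.80 → -$3,263.63
  Oct: +$977.17 → -$2,286.46
  Nov: +$977.17 → -$1,309.29
  Dec: +$977.17 → -$332.12
  Jan: +$977.17 − $1,771.44 → -$1,126.39
  Feb: +$977.17 → -$149.22
  Mar: +$977.17 − $4,240.80 → -$3,412.85
  Apr: +$977.17 → -$2,435.68
  May: +$977.17 → -$1,458.51
  Jun: +$977.17 → -$481.34
  Jul: +$977.17 → $495.83
  Aug: +$977.17 − $1,473.00 → $0.00
Lowest trial balance = -$3,412.85 (Mar)
Initial deposit = cushion − low point = $1,954.34 − (-$3,412.85) = $5,367.19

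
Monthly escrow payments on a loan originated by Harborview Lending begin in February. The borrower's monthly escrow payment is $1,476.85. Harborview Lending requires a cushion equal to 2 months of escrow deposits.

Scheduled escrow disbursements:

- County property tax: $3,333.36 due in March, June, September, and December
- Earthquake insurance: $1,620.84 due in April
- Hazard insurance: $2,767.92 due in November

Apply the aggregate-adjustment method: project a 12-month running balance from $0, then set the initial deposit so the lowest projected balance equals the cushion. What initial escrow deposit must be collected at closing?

$4,430.55

Cushion = 2 × $1,476.85 = $2,953.70
Trial balance (start $0, +$1,476.85 each month, − disbursements):
  Feb: +$1,476.85 → $1,476.85
  Mar: +$1,476.85 − $3,333.36 → -$379.66
  Apr: +$1,476.85 − $1,620.84 → -$523.65
  May: +$1,476.85 → $953.20
  Jun: +$1,476.85 − $3,333.36 → -$903.31
  Jul: +$1,476.85 → $573.54
  Aug: +$1,476.85 → $2,050.39
  Sep: +$1,476.85 − $3,333.36 → $193.88
  Oct: +$1,476.85 → $1,670.73
  Nov: +$1,476.85 − $2,767.92 → $379.66
  Dec: +$1,476.85 − $3,333.36 → -$1,476.85
  Jan: +$1,476.85 → $0.00
Lowest trial balance = -$1,476.85 (Dec)
Initial deposit = cushion − low point = $2,953.70 − (-$1,476.85) = $4,430.55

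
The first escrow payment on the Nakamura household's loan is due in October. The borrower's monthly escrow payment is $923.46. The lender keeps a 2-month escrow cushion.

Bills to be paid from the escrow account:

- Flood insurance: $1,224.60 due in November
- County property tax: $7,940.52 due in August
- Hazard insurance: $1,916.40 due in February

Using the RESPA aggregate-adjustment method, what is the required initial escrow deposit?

Cushion = 2 × $923.46 = $1,846.92
Trial balance (start $0, +$923.46 each month, − disbursements):
  Oct: +$923.46 → $923.46
  Nov: +$923.46 − $1,224.60 → $622.32
  Dec: +$923.46 → $1,545.78
  Jan: +$923.46 → $2,469.24
  Feb: +$923.46 − $1,916.40 → $1,476.30
  Mar: +$923.46 → $2,399.76
  Apr: +$923.46 → $3,323.22
  May: +$923.46 → $4,246.68
  Jun: +$923.46 → $5,170.14
  Jul: +$923.46 → $6,093.60
  Aug: +$923.46 − $7,940.52 → -$923.46
  Sep: +$923.46 → $0.00
Lowest trial balance = -$923.46 (Aug)
Initial deposit = cushion − low point = $1,846.92 − (-$923.46) = $2,770.38

$2,770.38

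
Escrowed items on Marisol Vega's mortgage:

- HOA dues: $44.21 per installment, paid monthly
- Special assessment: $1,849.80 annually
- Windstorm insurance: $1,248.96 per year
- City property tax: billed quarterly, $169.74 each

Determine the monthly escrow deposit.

HOA dues — $44.21 × 12 = $530.52
Special assessment — $1,849.80
Windstorm insurance — $1,248.96
City property tax — $169.74 × 4 = $678.96
Yearly total = $530.52 + $1,849.80 + $1,248.96 + $678.96 = $4,308.24
Monthly escrow = $4,308.24 ÷ 12 = $359.02

$359.02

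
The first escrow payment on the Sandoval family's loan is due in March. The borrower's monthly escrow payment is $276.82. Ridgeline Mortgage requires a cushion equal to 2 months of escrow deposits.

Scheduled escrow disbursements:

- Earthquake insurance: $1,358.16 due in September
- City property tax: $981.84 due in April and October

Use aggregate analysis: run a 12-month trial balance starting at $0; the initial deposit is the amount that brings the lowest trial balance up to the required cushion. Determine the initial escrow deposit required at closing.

$1,660.92

Cushion = 2 × $276.82 = $553.64
Trial balance (start $0, +$276.82 each month, − disbursements):
  Mar: +$276.82 → $276.82
  Apr: +$276.82 − $981.84 → -$428.20
  May: +$276.82 → -$151.38
  Jun: +$276.82 → $125.44
  Jul: +$276.82 → $402.26
  Aug: +$276.82 → $679.08
  Sep: +$276.82 − $1,358.16 → -$402.26
  Oct: +$276.82 − $981.84 → -$1,107.28
  Nov: +$276.82 → -$830.46
  Dec: +$276.82 → -$553.64
  Jan: +$276.82 → -$276.82
  Feb: +$276.82 → $0.00
Lowest trial balance = -$1,107.28 (Oct)
Initial deposit = cushion − low point = $553.64 − (-$1,107.28) = $1,660.92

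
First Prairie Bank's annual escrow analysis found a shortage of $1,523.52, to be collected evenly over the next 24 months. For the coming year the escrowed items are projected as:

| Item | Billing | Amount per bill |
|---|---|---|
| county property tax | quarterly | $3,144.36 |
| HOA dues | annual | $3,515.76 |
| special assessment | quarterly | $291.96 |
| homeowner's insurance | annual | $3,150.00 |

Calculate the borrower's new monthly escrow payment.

$1,764.40

County property tax: $3,144.36 × 4 = $12,577.44 annually
HOA dues: $3,515.76 annually
Special assessment: $291.96 × 4 = $1,167.84 annually
Homeowner's insurance: $3,150.00 annually
Total annual escrow = $12,577.44 + $3,515.76 + $1,167.84 + $3,150.00 = $20,411.04
Monthly escrow = $20,411.04 / 12 = $1,700.92
Monthly shortage recovery: $1,523.52 ÷ 24 = $63.48
New monthly escrow = $1,700.92 + $63.48 = $1,764.40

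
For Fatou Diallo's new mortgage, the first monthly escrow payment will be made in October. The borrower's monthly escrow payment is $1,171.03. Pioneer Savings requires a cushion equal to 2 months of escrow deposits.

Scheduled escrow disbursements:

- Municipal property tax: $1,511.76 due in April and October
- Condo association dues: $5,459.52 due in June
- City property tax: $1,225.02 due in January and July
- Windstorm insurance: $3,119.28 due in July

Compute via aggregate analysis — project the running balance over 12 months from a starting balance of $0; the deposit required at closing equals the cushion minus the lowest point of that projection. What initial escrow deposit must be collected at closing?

$4,684.12

Cushion = 2 × $1,171.03 = $2,342.06
Trial balance (start $0, +$1,171.03 each month, − disbursements):
  Oct: +$1,171.03 − $1,511.76 → -$340.73
  Nov: +$1,171.03 → $830.30
  Dec: +$1,171.03 → $2,001.33
  Jan: +$1,171.03 − $1,225.02 → $1,947.34
  Feb: +$1,171.03 → $3,118.37
  Mar: +$1,171.03 → $4,289.40
  Apr: +$1,171.03 − $1,511.76 → $3,948.67
  May: +$1,171.03 → $5,119.70
  Jun: +$1,171.03 − $5,459.52 → $831.21
  Jul: +$1,171.03 − $4,344.30 → -$2,342.06
  Aug: +$1,171.03 → -$1,171.03
  Sep: +$1,171.03 → $0.00
Lowest trial balance = -$2,342.06 (Jul)
Initial deposit = cushion − low point = $2,342.06 − (-$2,342.06) = $4,684.12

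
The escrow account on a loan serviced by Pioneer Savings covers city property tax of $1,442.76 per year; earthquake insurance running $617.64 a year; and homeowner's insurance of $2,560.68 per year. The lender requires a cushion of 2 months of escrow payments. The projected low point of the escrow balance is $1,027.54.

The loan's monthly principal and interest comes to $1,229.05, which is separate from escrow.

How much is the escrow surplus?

$257.36

City property tax: $1,442.76 annually
Earthquake insurance: $617.64 annually
Homeowner's insurance: $2,560.68 annually
Annual escrow total = $1,442.76 + $617.64 + $2,560.68 = $4,621.08
Monthly = $4,621.08 ÷ 12 = $385.09
Required reserve = 2 × $385.09 = $770.18
Surplus = $1,027.54 − $770.18 = $257.36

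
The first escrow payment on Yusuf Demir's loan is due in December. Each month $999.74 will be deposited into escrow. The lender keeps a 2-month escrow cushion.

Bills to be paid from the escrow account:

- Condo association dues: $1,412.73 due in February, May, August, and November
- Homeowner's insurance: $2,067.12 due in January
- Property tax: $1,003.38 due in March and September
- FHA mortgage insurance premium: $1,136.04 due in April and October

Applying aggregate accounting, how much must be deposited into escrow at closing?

$3,033.04

Cushion = 2 × $999.74 = $1,999.48
Trial balance (start $0, +$999.74 each month, − disbursements):
  Dec: +$999.74 → $999.74
  Jan: +$999.74 − $2,067.12 → -$67.64
  Feb: +$999.74 − $1,412.73 → -$480.63
  Mar: +$999.74 − $1,003.38 → -$484.27
  Apr: +$999.74 − $1,136.04 → -$620.57
  May: +$999.74 − $1,412.73 → -$1,033.56
  Jun: +$999.74 → -$33.82
  Jul: +$999.74 → $965.92
  Aug: +$999.74 − $1,412.73 → $552.93
  Sep: +$999.74 − $1,003.38 → $549.29
  Oct: +$999.74 − $1,136.04 → $412.99
  Nov: +$999.74 − $1,412.73 → $0.00
Lowest trial balance = -$1,033.56 (May)
Initial deposit = cushion − low point = $1,999.48 − (-$1,033.56) = $3,033.04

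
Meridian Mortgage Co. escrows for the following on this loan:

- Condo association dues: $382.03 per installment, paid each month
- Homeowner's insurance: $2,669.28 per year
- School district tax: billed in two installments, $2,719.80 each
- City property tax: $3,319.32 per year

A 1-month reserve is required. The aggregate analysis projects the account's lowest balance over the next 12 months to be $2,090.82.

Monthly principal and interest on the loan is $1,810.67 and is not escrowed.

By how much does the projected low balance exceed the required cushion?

$756.44

Condo association dues: $382.03 × 12 = $4,584.36
Homeowner's insurance: $2,669.28
School district tax: $2,719.80 × 2 = $5,439.60
City property tax: $3,319.32
Total annual escrow = $4,584.36 + $2,669.28 + $5,439.60 + $3,319.32 = $16,012.56
Monthly escrow = $16,012.56 / 12 = $1,334.38
Required reserve = 1 × $1,334.38 = $1,334.38
Excess over cushion: $2,090.82 − $1,334.38 = $756.44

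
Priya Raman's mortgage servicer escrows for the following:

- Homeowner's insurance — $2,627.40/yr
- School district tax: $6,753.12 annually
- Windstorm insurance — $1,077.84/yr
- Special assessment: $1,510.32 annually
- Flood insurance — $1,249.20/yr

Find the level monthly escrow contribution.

$1,101.49

Homeowner's insurance — $2,627.40/yr
School district tax — $6,753.12/yr
Windstorm insurance — $1,077.84/yr
Special assessment — $1,510.32/yr
Flood insurance — $1,249.20/yr
Combined annual = $2,627.40 + $6,753.12 + $1,077.84 + $1,510.32 + $1,249.20 = $13,217.88
Per month = $13,217.88 / 12 = $1,101.49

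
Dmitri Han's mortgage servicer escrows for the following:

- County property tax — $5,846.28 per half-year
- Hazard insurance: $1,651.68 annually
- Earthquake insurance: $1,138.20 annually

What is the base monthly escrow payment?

County property tax — $5,846.28 × 2 = $11,692.56/yr
Hazard insurance — $1,651.68/yr
Earthquake insurance — $1,138.20/yr
Annual escrow total = $14,482.44
Monthly escrow = $14,482.44 / 12 = $1,206.87

$1,206.87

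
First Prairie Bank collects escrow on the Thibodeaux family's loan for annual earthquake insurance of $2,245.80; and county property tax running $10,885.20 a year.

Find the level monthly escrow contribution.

$1,094.25

Earthquake insurance = $2,245.80
County property tax = $10,885.20
Yearly total = $2,245.80 + $10,885.20 = $13,131.00
Per month = $13,131.00 / 12 = $1,094.25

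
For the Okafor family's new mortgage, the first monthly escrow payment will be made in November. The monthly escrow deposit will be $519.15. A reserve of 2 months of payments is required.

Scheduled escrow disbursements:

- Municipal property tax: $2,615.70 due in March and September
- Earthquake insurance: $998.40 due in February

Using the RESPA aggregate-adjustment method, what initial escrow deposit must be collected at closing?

$2,056.65

Cushion = 2 × $519.15 = $1,038.30
Trial balance (start $0, +$519.15 each month, − disbursements):
  Nov: +$519.15 → $519.15
  Dec: +$519.15 → $1,038.30
  Jan: +$519.15 → $1,557.45
  Feb: +$519.15 − $998.40 → $1,078.20
  Mar: +$519.15 − $2,615.70 → -$1,018.35
  Apr: +$519.15 → -$499.20
  May: +$519.15 → $19.95
  Jun: +$519.15 → $539.10
  Jul: +$519.15 → $1,058.25
  Aug: +$519.15 → $1,577.40
  Sep: +$519.15 − $2,615.70 → -$519.15
  Oct: +$519.15 → $0.00
Lowest trial balance = -$1,018.35 (Mar)
Initial deposit = cushion − low point = $1,038.30 − (-$1,018.35) = $2,056.65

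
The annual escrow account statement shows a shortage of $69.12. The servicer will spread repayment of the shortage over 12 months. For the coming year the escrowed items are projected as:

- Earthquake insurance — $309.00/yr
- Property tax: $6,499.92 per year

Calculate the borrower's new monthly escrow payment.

$573.17

Earthquake insurance = $309.00 per year
Property tax = $6,499.92 per year
Combined annual = $6,808.92
Monthly = $6,808.92 ÷ 12 = $567.41
Shortage spread = $69.12 ÷ 12 = $5.76/mo
Adjusted monthly = $567.41 + $5.76 = $573.17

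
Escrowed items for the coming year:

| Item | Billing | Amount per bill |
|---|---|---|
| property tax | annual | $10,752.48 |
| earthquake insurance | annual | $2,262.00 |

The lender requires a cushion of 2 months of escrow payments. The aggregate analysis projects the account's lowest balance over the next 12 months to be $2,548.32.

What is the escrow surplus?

$379.24

Property tax = $10,752.48/yr
Earthquake insurance = $2,262.00/yr
Yearly total = $10,752.48 + $2,262.00 = $13,014.48
Base monthly escrow = $13,014.48 ÷ 12 = $1,084.54
Cushion = 2 × $1,084.54 = $2,169.08
Excess over cushion: $2,548.32 − $2,169.08 = $379.24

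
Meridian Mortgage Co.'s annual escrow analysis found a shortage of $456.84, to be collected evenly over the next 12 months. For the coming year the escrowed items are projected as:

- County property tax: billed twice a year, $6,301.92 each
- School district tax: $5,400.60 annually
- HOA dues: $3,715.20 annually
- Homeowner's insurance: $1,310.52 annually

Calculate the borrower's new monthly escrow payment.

County property tax = $6,301.92 × 2 = $12,603.84 annually
School district tax = $5,400.60 annually
HOA dues = $3,715.20 annually
Homeowner's insurance = $1,310.52 annually
Total per year = $12,603.84 + $5,400.60 + $3,715.20 + $1,310.52 = $23,030.16
Monthly = $23,030.16 ÷ 12 = $1,919.18
Monthly shortage recovery: $456.84 ÷ 12 = $38.07
New monthly escrow = $1,919.18 + $38.07 = $1,957.25

$1,957.25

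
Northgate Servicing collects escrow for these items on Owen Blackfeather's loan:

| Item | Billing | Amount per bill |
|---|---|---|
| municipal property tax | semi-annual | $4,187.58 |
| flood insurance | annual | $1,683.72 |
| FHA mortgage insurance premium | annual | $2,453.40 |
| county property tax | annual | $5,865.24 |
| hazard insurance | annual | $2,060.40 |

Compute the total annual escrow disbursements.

$20,437.92

Municipal property tax: $4,187.58 × 2 = $8,375.16 per year
Flood insurance: $1,683.72 per year
FHA mortgage insurance premium: $2,453.40 per year
County property tax: $5,865.24 per year
Hazard insurance: $2,060.40 per year
Annual escrow total = $20,437.92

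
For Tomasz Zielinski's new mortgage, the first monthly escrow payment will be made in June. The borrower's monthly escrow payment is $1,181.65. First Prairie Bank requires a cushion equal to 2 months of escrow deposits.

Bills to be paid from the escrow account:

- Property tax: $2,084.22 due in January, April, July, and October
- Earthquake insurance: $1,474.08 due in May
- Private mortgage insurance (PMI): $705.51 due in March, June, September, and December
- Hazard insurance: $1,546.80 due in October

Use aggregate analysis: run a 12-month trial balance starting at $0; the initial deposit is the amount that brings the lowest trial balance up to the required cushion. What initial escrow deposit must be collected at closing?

$3,581.31

Cushion = 2 × $1,181.65 = $2,363.30
Trial balance (start $0, +$1,181.65 each month, − disbursements):
  Jun: +$1,181.65 − $705.51 → $476.14
  Jul: +$1,181.65 − $2,084.22 → -$426.43
  Aug: +$1,181.65 → $755.22
  Sep: +$1,181.65 − $705.51 → $1,231.36
  Oct: +$1,181.65 − $3,631.02 → -$1,218.01
  Nov: +$1,181.65 → -$36.36
  Dec: +$1,181.65 − $705.51 → $439.78
  Jan: +$1,181.65 − $2,084.22 → -$462.79
  Feb: +$1,181.65 → $718.86
  Mar: +$1,181.65 − $705.51 → $1,195.00
  Apr: +$1,181.65 − $2,084.22 → $292.43
  May: +$1,181.65 − $1,474.08 → $0.00
Lowest trial balance = -$1,218.01 (Oct)
Initial deposit = cushion − low point = $2,363.30 − (-$1,218.01) = $3,581.31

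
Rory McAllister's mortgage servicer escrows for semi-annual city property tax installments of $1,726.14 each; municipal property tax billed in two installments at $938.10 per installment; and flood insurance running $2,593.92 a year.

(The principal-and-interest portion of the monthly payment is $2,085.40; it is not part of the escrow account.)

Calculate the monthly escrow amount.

$660.20

City property tax: $1,726.14 × 2 = $3,452.28/yr
Municipal property tax: $938.10 × 2 = $1,876.20/yr
Flood insurance: $2,593.92/yr
Total per year = $3,452.28 + $1,876.20 + $2,593.92 = $7,922.40
Base monthly escrow = $7,922.40 ÷ 12 = $660.20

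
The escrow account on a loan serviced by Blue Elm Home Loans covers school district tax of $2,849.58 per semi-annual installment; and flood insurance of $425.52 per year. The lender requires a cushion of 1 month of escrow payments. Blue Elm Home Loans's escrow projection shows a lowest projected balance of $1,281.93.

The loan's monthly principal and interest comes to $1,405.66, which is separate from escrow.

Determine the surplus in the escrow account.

School district tax: $2,849.58 × 2 = $5,699.16/yr
Flood insurance: $425.52/yr
Yearly total = $5,699.16 + $425.52 = $6,124.68
Monthly = $6,124.68 / 12 = $510.39
Required cushion = 1 × $510.39 = $510.39
Surplus = $1,281.93 − $510.39 = $771.54

$771.54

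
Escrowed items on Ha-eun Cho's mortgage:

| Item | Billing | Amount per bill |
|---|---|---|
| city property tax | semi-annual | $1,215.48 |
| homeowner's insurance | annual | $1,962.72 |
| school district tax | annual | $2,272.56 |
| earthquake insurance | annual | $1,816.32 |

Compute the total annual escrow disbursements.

City property tax — $1,215.48 × 2 = $2,430.96
Homeowner's insurance — $1,962.72
School district tax — $2,272.56
Earthquake insurance — $1,816.32
Annual escrow total = $2,430.96 + $1,962.72 + $2,272.56 + $1,816.32 = $8,482.56

$8,482.56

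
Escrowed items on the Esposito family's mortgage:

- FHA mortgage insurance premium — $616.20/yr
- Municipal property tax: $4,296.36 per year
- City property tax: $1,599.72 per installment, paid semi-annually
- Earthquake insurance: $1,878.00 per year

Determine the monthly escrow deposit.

FHA mortgage insurance premium — $616.20
Municipal property tax — $4,296.36
City property tax — $1,599.72 × 2 = $3,199.44
Earthquake insurance — $1,878.00
Total annual escrow = $9,990.00
Monthly escrow = $9,990.00 / 12 = $832.50

$832.50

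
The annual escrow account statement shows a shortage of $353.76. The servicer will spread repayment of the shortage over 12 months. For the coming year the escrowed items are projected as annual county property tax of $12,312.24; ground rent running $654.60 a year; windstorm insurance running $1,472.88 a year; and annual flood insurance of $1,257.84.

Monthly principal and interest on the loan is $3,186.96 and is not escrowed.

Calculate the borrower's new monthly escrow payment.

$1,337.61

County property tax: $12,312.24 annually
Ground rent: $654.60 annually
Windstorm insurance: $1,472.88 annually
Flood insurance: $1,257.84 annually
Total per year = $15,697.56
Monthly escrow = $15,697.56 ÷ 12 = $1,308.13
Monthly shortage recovery: $353.76 / 12 = $29.48
Adjusted monthly = $1,308.13 + $29.48 = $1,337.61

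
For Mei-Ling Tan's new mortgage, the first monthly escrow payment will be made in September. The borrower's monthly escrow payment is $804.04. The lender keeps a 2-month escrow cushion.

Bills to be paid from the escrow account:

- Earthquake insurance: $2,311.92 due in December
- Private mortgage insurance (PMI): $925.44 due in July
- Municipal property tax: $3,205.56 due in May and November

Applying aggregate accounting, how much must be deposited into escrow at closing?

$3,909.40

Cushion = 2 × $804.04 = $1,608.08
Trial balance (start $0, +$804.04 each month, − disbursements):
  Sep: +$804.04 → $804.04
  Oct: +$804.04 → $1,608.08
  Nov: +$804.04 − $3,205.56 → -$793.44
  Dec: +$804.04 − $2,311.92 → -$2,301.32
  Jan: +$804.04 → -$1,497.28
  Feb: +$804.04 → -$693.24
  Mar: +$804.04 → $110.80
  Apr: +$804.04 → $914.84
  May: +$804.04 − $3,205.56 → -$1,486.68
  Jun: +$804.04 → -$682.64
  Jul: +$804.04 − $925.44 → -$804.04
  Aug: +$804.04 → $0.00
Lowest trial balance = -$2,301.32 (Dec)
Initial deposit = cushion − low point = $1,608.08 − (-$2,301.32) = $3,909.40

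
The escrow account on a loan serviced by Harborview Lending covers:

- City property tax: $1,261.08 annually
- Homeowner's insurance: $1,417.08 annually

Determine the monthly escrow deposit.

$223.18

City property tax: $1,261.08 per year
Homeowner's insurance: $1,417.08 per year
Total annual escrow = $2,678.16
Per month = $2,678.16 ÷ 12 = $223.18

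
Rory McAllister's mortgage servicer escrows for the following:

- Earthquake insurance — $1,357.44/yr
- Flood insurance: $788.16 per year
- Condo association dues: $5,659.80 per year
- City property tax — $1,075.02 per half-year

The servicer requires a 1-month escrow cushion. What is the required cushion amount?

Earthquake insurance: $1,357.44
Flood insurance: $788.16
Condo association dues: $5,659.80
City property tax: $1,075.02 × 2 = $2,150.04
Combined annual = $1,357.44 + $788.16 + $5,659.80 + $2,150.04 = $9,955.44
Per month = $9,955.44 / 12 = $829.62
Cushion = 1 × $829.62 = $829.62

$829.62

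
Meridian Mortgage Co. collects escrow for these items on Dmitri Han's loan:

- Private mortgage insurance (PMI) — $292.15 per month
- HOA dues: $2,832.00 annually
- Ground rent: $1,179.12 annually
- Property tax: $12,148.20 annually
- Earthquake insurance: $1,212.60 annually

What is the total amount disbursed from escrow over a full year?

$20,877.72

Private mortgage insurance (PMI) — $292.15 × 12 = $3,505.80/yr
HOA dues — $2,832.00/yr
Ground rent — $1,179.12/yr
Property tax — $12,148.20/yr
Earthquake insurance — $1,212.60/yr
Annual escrow total = $20,877.72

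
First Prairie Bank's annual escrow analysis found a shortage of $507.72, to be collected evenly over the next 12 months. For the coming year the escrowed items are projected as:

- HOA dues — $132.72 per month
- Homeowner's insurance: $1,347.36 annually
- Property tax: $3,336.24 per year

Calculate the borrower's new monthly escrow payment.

$565.33

HOA dues = $132.72 × 12 = $1,592.64/yr
Homeowner's insurance = $1,347.36/yr
Property tax = $3,336.24/yr
Total per year = $6,276.24
Monthly = $6,276.24 / 12 = $523.02
Monthly shortage recovery: $507.72 ÷ 12 = $42.31
Adjusted monthly = $523.02 + $42.31 = $565.33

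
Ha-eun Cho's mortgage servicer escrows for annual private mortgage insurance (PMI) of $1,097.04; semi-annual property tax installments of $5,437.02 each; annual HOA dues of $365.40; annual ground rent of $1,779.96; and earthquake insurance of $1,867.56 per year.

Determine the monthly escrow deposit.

$1,332.00

Private mortgage insurance (PMI) = $1,097.04/yr
Property tax = $5,437.02 × 2 = $10,874.04/yr
HOA dues = $365.40/yr
Ground rent = $1,779.96/yr
Earthquake insurance = $1,867.56/yr
Yearly total = $1,097.04 + $10,874.04 + $365.40 + $1,779.96 + $1,867.56 = $15,984.00
Base monthly escrow = $15,984.00 / 12 = $1,332.00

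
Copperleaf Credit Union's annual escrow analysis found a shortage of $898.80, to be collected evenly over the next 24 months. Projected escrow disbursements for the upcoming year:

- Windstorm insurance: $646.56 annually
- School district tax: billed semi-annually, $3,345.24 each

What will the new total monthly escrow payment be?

$648.87

Windstorm insurance: $646.56/yr
School district tax: $3,345.24 × 2 = $6,690.48/yr
Total per year = $7,337.04
Base monthly escrow = $7,337.04 / 12 = $611.42
Monthly shortage recovery: $898.80 / 24 = $37.45
Adjusted monthly = $611.42 + $37.45 = $648.87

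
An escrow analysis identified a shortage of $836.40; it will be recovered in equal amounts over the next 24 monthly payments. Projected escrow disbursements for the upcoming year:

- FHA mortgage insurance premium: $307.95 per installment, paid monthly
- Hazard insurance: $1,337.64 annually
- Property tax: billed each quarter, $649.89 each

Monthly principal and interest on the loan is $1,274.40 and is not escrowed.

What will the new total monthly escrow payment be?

FHA mortgage insurance premium = $307.95 × 12 = $3,695.40
Hazard insurance = $1,337.64
Property tax = $649.89 × 4 = $2,599.56
Yearly total = $3,695.40 + $1,337.64 + $2,599.56 = $7,632.60
Base monthly escrow = $7,632.60 ÷ 12 = $636.05
Shortage per month = $836.40 / 24 = $34.85
Adjusted monthly = $636.05 + $34.85 = $670.90

$670.90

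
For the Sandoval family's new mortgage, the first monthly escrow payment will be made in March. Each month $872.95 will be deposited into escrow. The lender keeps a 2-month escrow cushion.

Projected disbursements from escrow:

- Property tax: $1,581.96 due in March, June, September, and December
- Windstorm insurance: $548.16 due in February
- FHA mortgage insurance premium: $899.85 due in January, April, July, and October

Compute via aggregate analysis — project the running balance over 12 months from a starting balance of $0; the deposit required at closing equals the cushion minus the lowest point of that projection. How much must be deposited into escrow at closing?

Cushion = 2 × $872.95 = $1,745.90
Trial balance (start $0, +$872.95 each month, − disbursements):
  Mar: +$872.95 − $1,581.96 → -$709.01
  Apr: +$872.95 − $899.85 → -$735.91
  May: +$872.95 → $137.04
  Jun: +$872.95 − $1,581.96 → -$571.97
  Jul: +$872.95 − $899.85 → -$598.87
  Aug: +$872.95 → $274.08
  Sep: +$872.95 − $1,581.96 → -$434.93
  Oct: +$872.95 − $899.85 → -$461.83
  Nov: +$872.95 → $411.12
  Dec: +$872.95 − $1,581.96 → -$297.89
  Jan: +$872.95 − $899.85 → -$324.79
  Feb: +$872.95 − $548.16 → $0.00
Lowest trial balance = -$735.91 (Apr)
Initial deposit = cushion − low point = $1,745.90 − (-$735.91) = $2,481.81

$2,481.81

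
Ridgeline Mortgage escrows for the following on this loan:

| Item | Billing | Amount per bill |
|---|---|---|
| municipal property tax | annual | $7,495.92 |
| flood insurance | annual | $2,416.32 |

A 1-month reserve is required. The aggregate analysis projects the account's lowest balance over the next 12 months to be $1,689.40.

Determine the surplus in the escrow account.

$863.38

Municipal property tax — $7,495.92/yr
Flood insurance — $2,416.32/yr
Total per year = $7,495.92 + $2,416.32 = $9,912.24
Base monthly escrow = $9,912.24 / 12 = $826.02
Cushion = 1 × $826.02 = $826.02
Surplus = $1,689.40 − $826.02 = $863.38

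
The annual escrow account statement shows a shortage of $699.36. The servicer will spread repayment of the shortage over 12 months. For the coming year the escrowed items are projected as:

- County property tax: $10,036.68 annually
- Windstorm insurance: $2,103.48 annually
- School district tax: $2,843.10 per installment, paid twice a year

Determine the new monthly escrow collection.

County property tax = $10,036.68/yr
Windstorm insurance = $2,103.48/yr
School district tax = $2,843.10 × 2 = $5,686.20/yr
Total per year = $17,826.36
Monthly escrow = $17,826.36 ÷ 12 = $1,485.53
Shortage per month = $699.36 / 12 = $58.28
Adjusted monthly = $1,485.53 + $58.28 = $1,543.81

$1,543.81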